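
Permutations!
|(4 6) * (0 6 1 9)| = 5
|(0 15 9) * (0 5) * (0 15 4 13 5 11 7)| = |(0 4 13 5 15 9 11 7)| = 8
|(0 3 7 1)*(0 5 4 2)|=|(0 3 7 1 5 4 2)|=7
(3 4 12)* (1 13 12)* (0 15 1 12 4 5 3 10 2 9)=(0 15 1 13 4 12 10 2 9)(3 5)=[15, 13, 9, 5, 12, 3, 6, 7, 8, 0, 2, 11, 10, 4, 14, 1]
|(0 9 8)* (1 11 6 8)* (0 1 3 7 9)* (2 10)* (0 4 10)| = |(0 4 10 2)(1 11 6 8)(3 7 9)| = 12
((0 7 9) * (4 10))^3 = ((0 7 9)(4 10))^3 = (4 10)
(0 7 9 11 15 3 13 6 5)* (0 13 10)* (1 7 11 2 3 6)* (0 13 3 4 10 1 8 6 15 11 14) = (15)(0 14)(1 7 9 2 4 10 13 8 6 5 3) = [14, 7, 4, 1, 10, 3, 5, 9, 6, 2, 13, 11, 12, 8, 0, 15]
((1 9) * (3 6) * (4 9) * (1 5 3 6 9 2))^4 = (1 4 2)(3 9 5)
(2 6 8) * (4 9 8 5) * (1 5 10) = (1 5 4 9 8 2 6 10) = [0, 5, 6, 3, 9, 4, 10, 7, 2, 8, 1]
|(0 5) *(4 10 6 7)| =|(0 5)(4 10 6 7)| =4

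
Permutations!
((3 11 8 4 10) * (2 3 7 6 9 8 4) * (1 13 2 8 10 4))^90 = (13)(6 10)(7 9)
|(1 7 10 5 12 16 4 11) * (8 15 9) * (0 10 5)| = 42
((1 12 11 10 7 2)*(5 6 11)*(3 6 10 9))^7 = ((1 12 5 10 7 2)(3 6 11 9))^7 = (1 12 5 10 7 2)(3 9 11 6)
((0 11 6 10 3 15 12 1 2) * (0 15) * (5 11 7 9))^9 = (0 7 9 5 11 6 10 3)(1 2 15 12)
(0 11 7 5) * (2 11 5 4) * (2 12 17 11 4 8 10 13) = [5, 1, 4, 3, 12, 0, 6, 8, 10, 9, 13, 7, 17, 2, 14, 15, 16, 11] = (0 5)(2 4 12 17 11 7 8 10 13)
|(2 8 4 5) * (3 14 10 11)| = 4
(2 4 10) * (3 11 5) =(2 4 10)(3 11 5) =[0, 1, 4, 11, 10, 3, 6, 7, 8, 9, 2, 5]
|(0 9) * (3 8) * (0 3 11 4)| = |(0 9 3 8 11 4)| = 6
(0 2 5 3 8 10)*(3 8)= (0 2 5 8 10)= [2, 1, 5, 3, 4, 8, 6, 7, 10, 9, 0]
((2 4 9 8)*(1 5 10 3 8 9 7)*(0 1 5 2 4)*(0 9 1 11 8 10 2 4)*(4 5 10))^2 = ((0 11 8)(1 5 2 9)(3 4 7 10))^2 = (0 8 11)(1 2)(3 7)(4 10)(5 9)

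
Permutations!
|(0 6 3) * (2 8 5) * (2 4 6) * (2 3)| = |(0 3)(2 8 5 4 6)| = 10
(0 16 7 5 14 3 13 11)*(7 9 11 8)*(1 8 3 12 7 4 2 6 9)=(0 16 1 8 4 2 6 9 11)(3 13)(5 14 12 7)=[16, 8, 6, 13, 2, 14, 9, 5, 4, 11, 10, 0, 7, 3, 12, 15, 1]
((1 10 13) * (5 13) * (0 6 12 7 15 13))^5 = (0 13 6 1 12 10 7 5 15)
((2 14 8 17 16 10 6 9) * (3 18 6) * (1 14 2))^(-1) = ((1 14 8 17 16 10 3 18 6 9))^(-1) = (1 9 6 18 3 10 16 17 8 14)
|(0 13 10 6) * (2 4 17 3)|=4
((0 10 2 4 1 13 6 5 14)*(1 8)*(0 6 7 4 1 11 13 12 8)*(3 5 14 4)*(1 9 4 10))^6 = (14)(0 7 4 13 9 11 2 8 10 12 5 1 3)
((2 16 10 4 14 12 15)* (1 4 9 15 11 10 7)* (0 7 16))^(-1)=(16)(0 2 15 9 10 11 12 14 4 1 7)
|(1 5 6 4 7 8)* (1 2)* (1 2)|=6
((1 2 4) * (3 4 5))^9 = ((1 2 5 3 4))^9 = (1 4 3 5 2)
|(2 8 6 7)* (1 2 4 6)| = 3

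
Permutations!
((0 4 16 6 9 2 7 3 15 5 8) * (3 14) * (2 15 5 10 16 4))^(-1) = (0 8 5 3 14 7 2)(6 16 10 15 9)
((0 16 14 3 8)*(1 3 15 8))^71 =((0 16 14 15 8)(1 3))^71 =(0 16 14 15 8)(1 3)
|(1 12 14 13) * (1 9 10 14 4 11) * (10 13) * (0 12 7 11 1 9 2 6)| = 10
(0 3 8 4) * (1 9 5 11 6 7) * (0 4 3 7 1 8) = (0 7 8 3)(1 9 5 11 6) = [7, 9, 2, 0, 4, 11, 1, 8, 3, 5, 10, 6]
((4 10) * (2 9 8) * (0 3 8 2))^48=(10)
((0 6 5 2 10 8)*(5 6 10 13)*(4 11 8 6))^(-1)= ((0 10 6 4 11 8)(2 13 5))^(-1)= (0 8 11 4 6 10)(2 5 13)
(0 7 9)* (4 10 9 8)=(0 7 8 4 10 9)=[7, 1, 2, 3, 10, 5, 6, 8, 4, 0, 9]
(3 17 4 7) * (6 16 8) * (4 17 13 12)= (17)(3 13 12 4 7)(6 16 8)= [0, 1, 2, 13, 7, 5, 16, 3, 6, 9, 10, 11, 4, 12, 14, 15, 8, 17]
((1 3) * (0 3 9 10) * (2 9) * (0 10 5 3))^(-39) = (10)(1 2 9 5 3)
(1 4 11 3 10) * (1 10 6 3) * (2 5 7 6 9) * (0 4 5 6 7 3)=(0 4 11 1 5 3 9 2 6)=[4, 5, 6, 9, 11, 3, 0, 7, 8, 2, 10, 1]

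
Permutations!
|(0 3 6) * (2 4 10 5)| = |(0 3 6)(2 4 10 5)| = 12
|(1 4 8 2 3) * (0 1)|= |(0 1 4 8 2 3)|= 6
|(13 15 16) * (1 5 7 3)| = 12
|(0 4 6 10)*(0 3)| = |(0 4 6 10 3)| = 5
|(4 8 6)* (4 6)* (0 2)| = 2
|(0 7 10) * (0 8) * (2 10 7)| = 4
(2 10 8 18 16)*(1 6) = (1 6)(2 10 8 18 16) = [0, 6, 10, 3, 4, 5, 1, 7, 18, 9, 8, 11, 12, 13, 14, 15, 2, 17, 16]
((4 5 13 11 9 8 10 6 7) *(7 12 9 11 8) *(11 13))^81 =(4 5 11 13 8 10 6 12 9 7)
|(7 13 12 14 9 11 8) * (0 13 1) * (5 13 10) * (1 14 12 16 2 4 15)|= |(0 10 5 13 16 2 4 15 1)(7 14 9 11 8)|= 45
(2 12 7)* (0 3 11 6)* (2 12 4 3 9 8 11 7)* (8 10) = (0 9 10 8 11 6)(2 4 3 7 12) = [9, 1, 4, 7, 3, 5, 0, 12, 11, 10, 8, 6, 2]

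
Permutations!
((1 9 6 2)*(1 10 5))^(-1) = (1 5 10 2 6 9)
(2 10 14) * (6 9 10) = (2 6 9 10 14) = [0, 1, 6, 3, 4, 5, 9, 7, 8, 10, 14, 11, 12, 13, 2]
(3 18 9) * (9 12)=[0, 1, 2, 18, 4, 5, 6, 7, 8, 3, 10, 11, 9, 13, 14, 15, 16, 17, 12]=(3 18 12 9)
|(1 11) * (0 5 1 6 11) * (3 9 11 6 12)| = |(0 5 1)(3 9 11 12)| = 12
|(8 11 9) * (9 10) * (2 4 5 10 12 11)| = 6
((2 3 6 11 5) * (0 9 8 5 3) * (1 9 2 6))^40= ((0 2)(1 9 8 5 6 11 3))^40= (1 11 5 9 3 6 8)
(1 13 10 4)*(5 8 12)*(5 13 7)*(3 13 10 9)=(1 7 5 8 12 10 4)(3 13 9)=[0, 7, 2, 13, 1, 8, 6, 5, 12, 3, 4, 11, 10, 9]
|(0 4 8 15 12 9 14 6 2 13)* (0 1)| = |(0 4 8 15 12 9 14 6 2 13 1)| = 11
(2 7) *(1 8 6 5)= (1 8 6 5)(2 7)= [0, 8, 7, 3, 4, 1, 5, 2, 6]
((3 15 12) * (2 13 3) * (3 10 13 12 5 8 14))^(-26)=(3 14 8 5 15)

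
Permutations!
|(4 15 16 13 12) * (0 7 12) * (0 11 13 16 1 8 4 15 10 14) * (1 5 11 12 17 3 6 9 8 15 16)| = 70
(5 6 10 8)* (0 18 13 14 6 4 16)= (0 18 13 14 6 10 8 5 4 16)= [18, 1, 2, 3, 16, 4, 10, 7, 5, 9, 8, 11, 12, 14, 6, 15, 0, 17, 13]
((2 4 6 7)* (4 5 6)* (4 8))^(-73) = ((2 5 6 7)(4 8))^(-73) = (2 7 6 5)(4 8)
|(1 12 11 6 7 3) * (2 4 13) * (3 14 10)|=24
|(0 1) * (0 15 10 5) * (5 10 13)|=|(0 1 15 13 5)|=5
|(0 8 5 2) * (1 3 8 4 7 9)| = 9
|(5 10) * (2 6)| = |(2 6)(5 10)| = 2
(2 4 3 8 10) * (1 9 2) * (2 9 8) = (1 8 10)(2 4 3) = [0, 8, 4, 2, 3, 5, 6, 7, 10, 9, 1]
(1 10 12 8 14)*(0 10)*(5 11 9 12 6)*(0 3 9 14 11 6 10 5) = (0 5 6)(1 3 9 12 8 11 14) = [5, 3, 2, 9, 4, 6, 0, 7, 11, 12, 10, 14, 8, 13, 1]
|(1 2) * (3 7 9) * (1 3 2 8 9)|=6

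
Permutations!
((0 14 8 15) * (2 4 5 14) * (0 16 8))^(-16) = ((0 2 4 5 14)(8 15 16))^(-16) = (0 14 5 4 2)(8 16 15)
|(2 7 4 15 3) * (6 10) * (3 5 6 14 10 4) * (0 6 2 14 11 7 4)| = 20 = |(0 6)(2 4 15 5)(3 14 10 11 7)|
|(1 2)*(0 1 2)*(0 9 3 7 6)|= 6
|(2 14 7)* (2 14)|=2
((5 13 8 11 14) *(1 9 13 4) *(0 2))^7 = (0 2)(1 4 5 14 11 8 13 9)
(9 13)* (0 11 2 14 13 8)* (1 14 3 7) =(0 11 2 3 7 1 14 13 9 8) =[11, 14, 3, 7, 4, 5, 6, 1, 0, 8, 10, 2, 12, 9, 13]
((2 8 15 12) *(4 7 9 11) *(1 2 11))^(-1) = ((1 2 8 15 12 11 4 7 9))^(-1) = (1 9 7 4 11 12 15 8 2)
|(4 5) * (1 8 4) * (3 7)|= |(1 8 4 5)(3 7)|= 4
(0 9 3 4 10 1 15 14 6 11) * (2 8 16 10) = (0 9 3 4 2 8 16 10 1 15 14 6 11) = [9, 15, 8, 4, 2, 5, 11, 7, 16, 3, 1, 0, 12, 13, 6, 14, 10]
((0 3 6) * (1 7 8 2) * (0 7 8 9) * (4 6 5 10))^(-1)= (0 9 7 6 4 10 5 3)(1 2 8)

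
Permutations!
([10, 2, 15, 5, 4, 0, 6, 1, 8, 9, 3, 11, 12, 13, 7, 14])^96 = (1 2 15 14 7)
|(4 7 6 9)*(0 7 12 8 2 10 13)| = 10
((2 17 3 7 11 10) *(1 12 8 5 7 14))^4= ((1 12 8 5 7 11 10 2 17 3 14))^4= (1 7 17 12 11 3 8 10 14 5 2)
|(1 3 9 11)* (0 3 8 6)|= 7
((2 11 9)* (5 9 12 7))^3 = (2 7)(5 11)(9 12)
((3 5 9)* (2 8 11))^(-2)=((2 8 11)(3 5 9))^(-2)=(2 8 11)(3 5 9)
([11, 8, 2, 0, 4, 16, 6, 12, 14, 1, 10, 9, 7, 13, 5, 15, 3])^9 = (16)(7 12)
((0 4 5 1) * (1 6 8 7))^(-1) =((0 4 5 6 8 7 1))^(-1) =(0 1 7 8 6 5 4)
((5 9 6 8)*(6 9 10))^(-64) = ((5 10 6 8))^(-64) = (10)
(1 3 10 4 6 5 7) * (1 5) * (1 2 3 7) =(1 7 5)(2 3 10 4 6) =[0, 7, 3, 10, 6, 1, 2, 5, 8, 9, 4]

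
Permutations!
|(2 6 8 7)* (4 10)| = |(2 6 8 7)(4 10)| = 4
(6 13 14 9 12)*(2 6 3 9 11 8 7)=(2 6 13 14 11 8 7)(3 9 12)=[0, 1, 6, 9, 4, 5, 13, 2, 7, 12, 10, 8, 3, 14, 11]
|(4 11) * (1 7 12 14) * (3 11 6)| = |(1 7 12 14)(3 11 4 6)| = 4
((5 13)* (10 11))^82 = (13)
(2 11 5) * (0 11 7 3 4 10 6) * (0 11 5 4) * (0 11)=[5, 1, 7, 11, 10, 2, 0, 3, 8, 9, 6, 4]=(0 5 2 7 3 11 4 10 6)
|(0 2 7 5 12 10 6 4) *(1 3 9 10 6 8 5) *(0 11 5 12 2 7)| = |(0 7 1 3 9 10 8 12 6 4 11 5 2)| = 13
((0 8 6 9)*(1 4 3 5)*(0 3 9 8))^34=(1 5 3 9 4)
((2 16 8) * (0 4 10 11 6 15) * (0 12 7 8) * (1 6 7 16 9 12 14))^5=((0 4 10 11 7 8 2 9 12 16)(1 6 15 14))^5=(0 8)(1 6 15 14)(2 4)(7 16)(9 10)(11 12)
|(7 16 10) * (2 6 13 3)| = 12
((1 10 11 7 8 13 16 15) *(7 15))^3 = (1 15 11 10)(7 16 13 8)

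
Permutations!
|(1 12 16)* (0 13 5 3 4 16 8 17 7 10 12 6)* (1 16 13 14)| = |(0 14 1 6)(3 4 13 5)(7 10 12 8 17)| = 20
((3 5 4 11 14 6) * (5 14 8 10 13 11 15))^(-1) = (3 6 14)(4 5 15)(8 11 13 10)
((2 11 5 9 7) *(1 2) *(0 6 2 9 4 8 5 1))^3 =((0 6 2 11 1 9 7)(4 8 5))^3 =(0 11 7 2 9 6 1)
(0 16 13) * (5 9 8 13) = (0 16 5 9 8 13) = [16, 1, 2, 3, 4, 9, 6, 7, 13, 8, 10, 11, 12, 0, 14, 15, 5]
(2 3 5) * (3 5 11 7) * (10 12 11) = (2 5)(3 10 12 11 7) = [0, 1, 5, 10, 4, 2, 6, 3, 8, 9, 12, 7, 11]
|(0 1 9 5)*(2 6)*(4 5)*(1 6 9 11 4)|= 8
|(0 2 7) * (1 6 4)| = 3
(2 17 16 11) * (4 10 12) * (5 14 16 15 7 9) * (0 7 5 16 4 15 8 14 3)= (0 7 9 16 11 2 17 8 14 4 10 12 15 5 3)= [7, 1, 17, 0, 10, 3, 6, 9, 14, 16, 12, 2, 15, 13, 4, 5, 11, 8]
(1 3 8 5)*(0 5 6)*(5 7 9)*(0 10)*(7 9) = [9, 3, 2, 8, 4, 1, 10, 7, 6, 5, 0] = (0 9 5 1 3 8 6 10)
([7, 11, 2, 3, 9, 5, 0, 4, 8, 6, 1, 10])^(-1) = [6, 10, 2, 3, 7, 5, 9, 0, 8, 4, 11, 1]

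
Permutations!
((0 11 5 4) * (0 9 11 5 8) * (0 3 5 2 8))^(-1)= ((0 2 8 3 5 4 9 11))^(-1)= (0 11 9 4 5 3 8 2)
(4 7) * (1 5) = (1 5)(4 7) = [0, 5, 2, 3, 7, 1, 6, 4]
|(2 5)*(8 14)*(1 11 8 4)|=10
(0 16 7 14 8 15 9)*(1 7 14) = [16, 7, 2, 3, 4, 5, 6, 1, 15, 0, 10, 11, 12, 13, 8, 9, 14] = (0 16 14 8 15 9)(1 7)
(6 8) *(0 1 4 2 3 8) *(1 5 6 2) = (0 5 6)(1 4)(2 3 8) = [5, 4, 3, 8, 1, 6, 0, 7, 2]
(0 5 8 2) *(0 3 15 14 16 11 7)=(0 5 8 2 3 15 14 16 11 7)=[5, 1, 3, 15, 4, 8, 6, 0, 2, 9, 10, 7, 12, 13, 16, 14, 11]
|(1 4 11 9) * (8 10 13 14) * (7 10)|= |(1 4 11 9)(7 10 13 14 8)|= 20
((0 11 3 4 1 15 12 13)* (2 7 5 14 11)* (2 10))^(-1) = (0 13 12 15 1 4 3 11 14 5 7 2 10)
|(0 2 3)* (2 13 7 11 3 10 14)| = 15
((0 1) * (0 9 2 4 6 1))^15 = (9)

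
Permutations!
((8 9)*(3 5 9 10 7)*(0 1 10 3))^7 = (0 7 10 1)(3 8 9 5)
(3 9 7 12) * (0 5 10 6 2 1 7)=[5, 7, 1, 9, 4, 10, 2, 12, 8, 0, 6, 11, 3]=(0 5 10 6 2 1 7 12 3 9)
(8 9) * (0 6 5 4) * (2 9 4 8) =(0 6 5 8 4)(2 9) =[6, 1, 9, 3, 0, 8, 5, 7, 4, 2]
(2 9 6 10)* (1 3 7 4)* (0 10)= (0 10 2 9 6)(1 3 7 4)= [10, 3, 9, 7, 1, 5, 0, 4, 8, 6, 2]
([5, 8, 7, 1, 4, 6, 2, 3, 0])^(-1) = (0 8 1 3 7 2 6 5)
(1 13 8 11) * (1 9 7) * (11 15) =(1 13 8 15 11 9 7) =[0, 13, 2, 3, 4, 5, 6, 1, 15, 7, 10, 9, 12, 8, 14, 11]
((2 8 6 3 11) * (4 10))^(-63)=((2 8 6 3 11)(4 10))^(-63)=(2 6 11 8 3)(4 10)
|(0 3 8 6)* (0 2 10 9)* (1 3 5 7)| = |(0 5 7 1 3 8 6 2 10 9)| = 10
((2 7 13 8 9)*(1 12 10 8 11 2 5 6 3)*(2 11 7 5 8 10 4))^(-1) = ((1 12 4 2 5 6 3)(7 13)(8 9))^(-1) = (1 3 6 5 2 4 12)(7 13)(8 9)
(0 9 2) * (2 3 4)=(0 9 3 4 2)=[9, 1, 0, 4, 2, 5, 6, 7, 8, 3]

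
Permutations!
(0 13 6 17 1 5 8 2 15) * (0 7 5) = (0 13 6 17 1)(2 15 7 5 8) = [13, 0, 15, 3, 4, 8, 17, 5, 2, 9, 10, 11, 12, 6, 14, 7, 16, 1]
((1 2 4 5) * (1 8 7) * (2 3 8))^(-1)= (1 7 8 3)(2 5 4)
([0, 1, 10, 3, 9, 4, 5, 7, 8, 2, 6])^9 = (2 5)(4 10)(6 9)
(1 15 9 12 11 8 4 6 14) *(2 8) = [0, 15, 8, 3, 6, 5, 14, 7, 4, 12, 10, 2, 11, 13, 1, 9] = (1 15 9 12 11 2 8 4 6 14)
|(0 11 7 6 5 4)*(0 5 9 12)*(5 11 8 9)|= |(0 8 9 12)(4 11 7 6 5)|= 20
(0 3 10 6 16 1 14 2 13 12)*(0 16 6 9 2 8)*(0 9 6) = [3, 14, 13, 10, 4, 5, 0, 7, 9, 2, 6, 11, 16, 12, 8, 15, 1] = (0 3 10 6)(1 14 8 9 2 13 12 16)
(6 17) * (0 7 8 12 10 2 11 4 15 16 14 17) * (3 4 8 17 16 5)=(0 7 17 6)(2 11 8 12 10)(3 4 15 5)(14 16)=[7, 1, 11, 4, 15, 3, 0, 17, 12, 9, 2, 8, 10, 13, 16, 5, 14, 6]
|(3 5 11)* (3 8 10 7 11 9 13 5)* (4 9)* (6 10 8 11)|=12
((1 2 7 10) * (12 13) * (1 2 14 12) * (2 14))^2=(1 7 14 13 2 10 12)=((1 2 7 10 14 12 13))^2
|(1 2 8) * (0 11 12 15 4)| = 15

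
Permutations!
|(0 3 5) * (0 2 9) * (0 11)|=|(0 3 5 2 9 11)|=6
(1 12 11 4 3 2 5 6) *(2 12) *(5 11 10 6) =(1 2 11 4 3 12 10 6) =[0, 2, 11, 12, 3, 5, 1, 7, 8, 9, 6, 4, 10]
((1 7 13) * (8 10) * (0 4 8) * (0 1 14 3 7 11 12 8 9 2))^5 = (0 4 9 2)(3 7 13 14)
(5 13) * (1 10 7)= (1 10 7)(5 13)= [0, 10, 2, 3, 4, 13, 6, 1, 8, 9, 7, 11, 12, 5]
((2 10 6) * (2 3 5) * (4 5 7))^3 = ((2 10 6 3 7 4 5))^3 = (2 3 5 6 4 10 7)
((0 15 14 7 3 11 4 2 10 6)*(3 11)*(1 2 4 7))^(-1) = ((0 15 14 1 2 10 6)(7 11))^(-1) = (0 6 10 2 1 14 15)(7 11)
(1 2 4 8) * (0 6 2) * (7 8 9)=(0 6 2 4 9 7 8 1)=[6, 0, 4, 3, 9, 5, 2, 8, 1, 7]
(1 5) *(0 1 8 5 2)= (0 1 2)(5 8)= [1, 2, 0, 3, 4, 8, 6, 7, 5]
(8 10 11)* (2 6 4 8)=(2 6 4 8 10 11)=[0, 1, 6, 3, 8, 5, 4, 7, 10, 9, 11, 2]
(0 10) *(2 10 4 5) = (0 4 5 2 10) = [4, 1, 10, 3, 5, 2, 6, 7, 8, 9, 0]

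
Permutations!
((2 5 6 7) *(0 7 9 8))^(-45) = ((0 7 2 5 6 9 8))^(-45) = (0 6 7 9 2 8 5)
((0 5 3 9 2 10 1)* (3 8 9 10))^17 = (0 5 8 9 2 3 10 1)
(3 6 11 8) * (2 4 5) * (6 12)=(2 4 5)(3 12 6 11 8)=[0, 1, 4, 12, 5, 2, 11, 7, 3, 9, 10, 8, 6]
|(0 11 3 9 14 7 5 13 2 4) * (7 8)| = |(0 11 3 9 14 8 7 5 13 2 4)| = 11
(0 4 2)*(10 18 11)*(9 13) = (0 4 2)(9 13)(10 18 11) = [4, 1, 0, 3, 2, 5, 6, 7, 8, 13, 18, 10, 12, 9, 14, 15, 16, 17, 11]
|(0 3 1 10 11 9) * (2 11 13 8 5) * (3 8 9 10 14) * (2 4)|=9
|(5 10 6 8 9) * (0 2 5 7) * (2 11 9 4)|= |(0 11 9 7)(2 5 10 6 8 4)|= 12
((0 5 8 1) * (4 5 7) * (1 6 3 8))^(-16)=(0 1 5 4 7)(3 6 8)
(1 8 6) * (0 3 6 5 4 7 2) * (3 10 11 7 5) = [10, 8, 0, 6, 5, 4, 1, 2, 3, 9, 11, 7] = (0 10 11 7 2)(1 8 3 6)(4 5)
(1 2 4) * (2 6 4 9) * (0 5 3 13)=(0 5 3 13)(1 6 4)(2 9)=[5, 6, 9, 13, 1, 3, 4, 7, 8, 2, 10, 11, 12, 0]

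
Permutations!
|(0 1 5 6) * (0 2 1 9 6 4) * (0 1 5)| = |(0 9 6 2 5 4 1)| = 7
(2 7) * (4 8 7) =[0, 1, 4, 3, 8, 5, 6, 2, 7] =(2 4 8 7)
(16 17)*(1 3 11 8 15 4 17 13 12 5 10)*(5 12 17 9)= (1 3 11 8 15 4 9 5 10)(13 17 16)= [0, 3, 2, 11, 9, 10, 6, 7, 15, 5, 1, 8, 12, 17, 14, 4, 13, 16]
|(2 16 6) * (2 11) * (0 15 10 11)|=|(0 15 10 11 2 16 6)|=7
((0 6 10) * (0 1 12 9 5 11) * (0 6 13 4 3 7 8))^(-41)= ((0 13 4 3 7 8)(1 12 9 5 11 6 10))^(-41)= (0 13 4 3 7 8)(1 12 9 5 11 6 10)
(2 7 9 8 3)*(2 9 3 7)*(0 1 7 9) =(0 1 7 3)(8 9) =[1, 7, 2, 0, 4, 5, 6, 3, 9, 8]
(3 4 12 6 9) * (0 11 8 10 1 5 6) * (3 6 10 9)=(0 11 8 9 6 3 4 12)(1 5 10)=[11, 5, 2, 4, 12, 10, 3, 7, 9, 6, 1, 8, 0]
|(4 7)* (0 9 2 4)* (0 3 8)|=|(0 9 2 4 7 3 8)|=7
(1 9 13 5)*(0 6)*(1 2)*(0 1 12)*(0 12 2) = [6, 9, 2, 3, 4, 0, 1, 7, 8, 13, 10, 11, 12, 5] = (0 6 1 9 13 5)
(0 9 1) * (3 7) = (0 9 1)(3 7) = [9, 0, 2, 7, 4, 5, 6, 3, 8, 1]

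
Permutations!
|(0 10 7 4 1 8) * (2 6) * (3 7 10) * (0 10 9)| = |(0 3 7 4 1 8 10 9)(2 6)| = 8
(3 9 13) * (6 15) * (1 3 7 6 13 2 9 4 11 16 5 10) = (1 3 4 11 16 5 10)(2 9)(6 15 13 7) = [0, 3, 9, 4, 11, 10, 15, 6, 8, 2, 1, 16, 12, 7, 14, 13, 5]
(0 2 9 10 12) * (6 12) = (0 2 9 10 6 12) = [2, 1, 9, 3, 4, 5, 12, 7, 8, 10, 6, 11, 0]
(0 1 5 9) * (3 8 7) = (0 1 5 9)(3 8 7) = [1, 5, 2, 8, 4, 9, 6, 3, 7, 0]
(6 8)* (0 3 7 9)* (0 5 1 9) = [3, 9, 2, 7, 4, 1, 8, 0, 6, 5] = (0 3 7)(1 9 5)(6 8)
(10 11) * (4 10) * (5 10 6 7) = (4 6 7 5 10 11) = [0, 1, 2, 3, 6, 10, 7, 5, 8, 9, 11, 4]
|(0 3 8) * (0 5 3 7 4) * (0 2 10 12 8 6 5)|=21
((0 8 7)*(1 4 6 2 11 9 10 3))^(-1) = (0 7 8)(1 3 10 9 11 2 6 4)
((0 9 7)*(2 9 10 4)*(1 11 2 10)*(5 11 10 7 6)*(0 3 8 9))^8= (0 6 7)(1 5 3)(2 9 4)(8 10 11)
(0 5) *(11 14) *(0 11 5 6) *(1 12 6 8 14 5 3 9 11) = [8, 12, 2, 9, 4, 1, 0, 7, 14, 11, 10, 5, 6, 13, 3] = (0 8 14 3 9 11 5 1 12 6)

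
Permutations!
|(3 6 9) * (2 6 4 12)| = |(2 6 9 3 4 12)| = 6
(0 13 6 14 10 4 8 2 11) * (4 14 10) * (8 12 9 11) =(0 13 6 10 14 4 12 9 11)(2 8) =[13, 1, 8, 3, 12, 5, 10, 7, 2, 11, 14, 0, 9, 6, 4]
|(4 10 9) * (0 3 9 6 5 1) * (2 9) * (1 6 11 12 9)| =20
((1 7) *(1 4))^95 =(1 4 7)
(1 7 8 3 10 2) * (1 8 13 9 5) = (1 7 13 9 5)(2 8 3 10) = [0, 7, 8, 10, 4, 1, 6, 13, 3, 5, 2, 11, 12, 9]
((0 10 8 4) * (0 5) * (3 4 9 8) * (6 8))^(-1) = (0 5 4 3 10)(6 9 8)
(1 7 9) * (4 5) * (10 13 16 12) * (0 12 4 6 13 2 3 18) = [12, 7, 3, 18, 5, 6, 13, 9, 8, 1, 2, 11, 10, 16, 14, 15, 4, 17, 0] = (0 12 10 2 3 18)(1 7 9)(4 5 6 13 16)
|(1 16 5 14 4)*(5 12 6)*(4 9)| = 8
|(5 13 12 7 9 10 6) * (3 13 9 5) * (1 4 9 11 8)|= |(1 4 9 10 6 3 13 12 7 5 11 8)|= 12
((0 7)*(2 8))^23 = ((0 7)(2 8))^23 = (0 7)(2 8)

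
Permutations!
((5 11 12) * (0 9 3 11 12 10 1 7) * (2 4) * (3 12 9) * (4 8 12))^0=((0 3 11 10 1 7)(2 8 12 5 9 4))^0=(12)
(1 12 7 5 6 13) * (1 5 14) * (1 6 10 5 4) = [0, 12, 2, 3, 1, 10, 13, 14, 8, 9, 5, 11, 7, 4, 6] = (1 12 7 14 6 13 4)(5 10)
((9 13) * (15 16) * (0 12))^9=((0 12)(9 13)(15 16))^9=(0 12)(9 13)(15 16)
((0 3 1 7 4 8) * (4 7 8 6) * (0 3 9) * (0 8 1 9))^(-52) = (3 8 9)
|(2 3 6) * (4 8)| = |(2 3 6)(4 8)| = 6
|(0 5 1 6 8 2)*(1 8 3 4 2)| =8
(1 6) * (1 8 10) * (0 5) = (0 5)(1 6 8 10) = [5, 6, 2, 3, 4, 0, 8, 7, 10, 9, 1]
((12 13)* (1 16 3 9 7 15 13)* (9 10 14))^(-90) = ((1 16 3 10 14 9 7 15 13 12))^(-90) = (16)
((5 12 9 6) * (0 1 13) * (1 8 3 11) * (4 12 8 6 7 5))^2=((0 6 4 12 9 7 5 8 3 11 1 13))^2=(0 4 9 5 3 1)(6 12 7 8 11 13)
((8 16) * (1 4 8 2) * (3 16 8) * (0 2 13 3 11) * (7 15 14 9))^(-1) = (0 11 4 1 2)(3 13 16)(7 9 14 15)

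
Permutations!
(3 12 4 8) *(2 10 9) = (2 10 9)(3 12 4 8) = [0, 1, 10, 12, 8, 5, 6, 7, 3, 2, 9, 11, 4]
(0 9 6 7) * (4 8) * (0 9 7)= (0 7 9 6)(4 8)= [7, 1, 2, 3, 8, 5, 0, 9, 4, 6]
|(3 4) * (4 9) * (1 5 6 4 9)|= |(9)(1 5 6 4 3)|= 5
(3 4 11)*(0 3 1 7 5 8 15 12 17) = (0 3 4 11 1 7 5 8 15 12 17) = [3, 7, 2, 4, 11, 8, 6, 5, 15, 9, 10, 1, 17, 13, 14, 12, 16, 0]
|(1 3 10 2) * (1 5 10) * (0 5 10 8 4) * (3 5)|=6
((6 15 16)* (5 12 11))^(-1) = (5 11 12)(6 16 15)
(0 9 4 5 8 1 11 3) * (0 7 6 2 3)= [9, 11, 3, 7, 5, 8, 2, 6, 1, 4, 10, 0]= (0 9 4 5 8 1 11)(2 3 7 6)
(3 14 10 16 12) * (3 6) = [0, 1, 2, 14, 4, 5, 3, 7, 8, 9, 16, 11, 6, 13, 10, 15, 12] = (3 14 10 16 12 6)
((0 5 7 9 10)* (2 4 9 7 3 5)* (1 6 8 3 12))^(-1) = (0 10 9 4 2)(1 12 5 3 8 6)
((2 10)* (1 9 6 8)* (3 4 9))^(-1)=((1 3 4 9 6 8)(2 10))^(-1)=(1 8 6 9 4 3)(2 10)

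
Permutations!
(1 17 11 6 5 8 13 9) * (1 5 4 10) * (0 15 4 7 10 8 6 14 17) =(0 15 4 8 13 9 5 6 7 10 1)(11 14 17) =[15, 0, 2, 3, 8, 6, 7, 10, 13, 5, 1, 14, 12, 9, 17, 4, 16, 11]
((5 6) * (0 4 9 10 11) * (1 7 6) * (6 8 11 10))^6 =(0 7 6)(1 9 11)(4 8 5) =((0 4 9 6 5 1 7 8 11))^6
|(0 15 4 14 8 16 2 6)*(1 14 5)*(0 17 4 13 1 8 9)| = 42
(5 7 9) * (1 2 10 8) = [0, 2, 10, 3, 4, 7, 6, 9, 1, 5, 8] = (1 2 10 8)(5 7 9)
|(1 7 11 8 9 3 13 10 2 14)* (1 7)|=9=|(2 14 7 11 8 9 3 13 10)|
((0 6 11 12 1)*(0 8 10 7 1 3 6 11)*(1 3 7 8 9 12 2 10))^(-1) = (0 6 3 7 12 9 1 8 10 2 11)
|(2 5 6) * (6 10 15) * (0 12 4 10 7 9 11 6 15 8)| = 30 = |(15)(0 12 4 10 8)(2 5 7 9 11 6)|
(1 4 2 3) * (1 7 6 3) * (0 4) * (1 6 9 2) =(0 4 1)(2 6 3 7 9) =[4, 0, 6, 7, 1, 5, 3, 9, 8, 2]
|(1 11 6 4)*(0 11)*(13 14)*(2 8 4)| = |(0 11 6 2 8 4 1)(13 14)| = 14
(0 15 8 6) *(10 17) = (0 15 8 6)(10 17) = [15, 1, 2, 3, 4, 5, 0, 7, 6, 9, 17, 11, 12, 13, 14, 8, 16, 10]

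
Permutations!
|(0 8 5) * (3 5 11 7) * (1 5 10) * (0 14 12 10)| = 5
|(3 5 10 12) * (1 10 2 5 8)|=|(1 10 12 3 8)(2 5)|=10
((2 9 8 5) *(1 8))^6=(1 8 5 2 9)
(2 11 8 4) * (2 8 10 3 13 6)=(2 11 10 3 13 6)(4 8)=[0, 1, 11, 13, 8, 5, 2, 7, 4, 9, 3, 10, 12, 6]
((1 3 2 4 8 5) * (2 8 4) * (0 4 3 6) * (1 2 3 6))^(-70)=((0 4 6)(2 3 8 5))^(-70)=(0 6 4)(2 8)(3 5)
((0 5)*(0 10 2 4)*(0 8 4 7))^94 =(0 7 2 10 5)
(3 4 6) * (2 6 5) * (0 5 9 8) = (0 5 2 6 3 4 9 8) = [5, 1, 6, 4, 9, 2, 3, 7, 0, 8]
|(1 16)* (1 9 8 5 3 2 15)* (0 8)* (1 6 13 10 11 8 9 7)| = 18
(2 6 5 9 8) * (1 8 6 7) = [0, 8, 7, 3, 4, 9, 5, 1, 2, 6] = (1 8 2 7)(5 9 6)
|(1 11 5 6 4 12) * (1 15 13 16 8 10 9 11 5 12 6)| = |(1 5)(4 6)(8 10 9 11 12 15 13 16)| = 8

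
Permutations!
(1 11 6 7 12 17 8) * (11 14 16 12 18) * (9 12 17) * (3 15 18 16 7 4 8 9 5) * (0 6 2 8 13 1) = (0 6 4 13 1 14 7 16 17 9 12 5 3 15 18 11 2 8) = [6, 14, 8, 15, 13, 3, 4, 16, 0, 12, 10, 2, 5, 1, 7, 18, 17, 9, 11]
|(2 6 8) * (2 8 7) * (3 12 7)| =5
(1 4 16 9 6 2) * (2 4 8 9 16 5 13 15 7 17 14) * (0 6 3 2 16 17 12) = (0 6 4 5 13 15 7 12)(1 8 9 3 2)(14 16 17) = [6, 8, 1, 2, 5, 13, 4, 12, 9, 3, 10, 11, 0, 15, 16, 7, 17, 14]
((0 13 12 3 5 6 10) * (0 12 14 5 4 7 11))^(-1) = (0 11 7 4 3 12 10 6 5 14 13)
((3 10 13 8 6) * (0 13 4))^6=((0 13 8 6 3 10 4))^6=(0 4 10 3 6 8 13)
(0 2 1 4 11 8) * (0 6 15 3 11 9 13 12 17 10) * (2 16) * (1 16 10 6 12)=(0 10)(1 4 9 13)(2 16)(3 11 8 12 17 6 15)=[10, 4, 16, 11, 9, 5, 15, 7, 12, 13, 0, 8, 17, 1, 14, 3, 2, 6]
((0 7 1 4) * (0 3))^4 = (0 3 4 1 7)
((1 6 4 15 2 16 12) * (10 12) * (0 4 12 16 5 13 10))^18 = (0 15 5 10)(2 13 16 4)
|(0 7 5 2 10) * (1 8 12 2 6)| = 9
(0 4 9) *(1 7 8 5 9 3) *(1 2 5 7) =(0 4 3 2 5 9)(7 8) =[4, 1, 5, 2, 3, 9, 6, 8, 7, 0]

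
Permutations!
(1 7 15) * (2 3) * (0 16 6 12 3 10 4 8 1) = (0 16 6 12 3 2 10 4 8 1 7 15) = [16, 7, 10, 2, 8, 5, 12, 15, 1, 9, 4, 11, 3, 13, 14, 0, 6]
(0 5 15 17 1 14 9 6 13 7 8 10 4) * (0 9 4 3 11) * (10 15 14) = [5, 10, 2, 11, 9, 14, 13, 8, 15, 6, 3, 0, 12, 7, 4, 17, 16, 1] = (0 5 14 4 9 6 13 7 8 15 17 1 10 3 11)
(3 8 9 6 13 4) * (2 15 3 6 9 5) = [0, 1, 15, 8, 6, 2, 13, 7, 5, 9, 10, 11, 12, 4, 14, 3] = (2 15 3 8 5)(4 6 13)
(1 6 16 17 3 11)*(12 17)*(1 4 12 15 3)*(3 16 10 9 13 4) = (1 6 10 9 13 4 12 17)(3 11)(15 16) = [0, 6, 2, 11, 12, 5, 10, 7, 8, 13, 9, 3, 17, 4, 14, 16, 15, 1]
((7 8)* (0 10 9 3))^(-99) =((0 10 9 3)(7 8))^(-99) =(0 10 9 3)(7 8)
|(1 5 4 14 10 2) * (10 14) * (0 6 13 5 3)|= |(14)(0 6 13 5 4 10 2 1 3)|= 9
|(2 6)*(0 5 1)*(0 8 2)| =|(0 5 1 8 2 6)| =6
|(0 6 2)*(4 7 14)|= |(0 6 2)(4 7 14)|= 3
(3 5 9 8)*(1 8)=(1 8 3 5 9)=[0, 8, 2, 5, 4, 9, 6, 7, 3, 1]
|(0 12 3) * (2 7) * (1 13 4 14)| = 12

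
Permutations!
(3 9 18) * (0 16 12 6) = (0 16 12 6)(3 9 18) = [16, 1, 2, 9, 4, 5, 0, 7, 8, 18, 10, 11, 6, 13, 14, 15, 12, 17, 3]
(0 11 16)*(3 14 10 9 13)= (0 11 16)(3 14 10 9 13)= [11, 1, 2, 14, 4, 5, 6, 7, 8, 13, 9, 16, 12, 3, 10, 15, 0]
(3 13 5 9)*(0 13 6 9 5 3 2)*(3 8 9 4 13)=[3, 1, 0, 6, 13, 5, 4, 7, 9, 2, 10, 11, 12, 8]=(0 3 6 4 13 8 9 2)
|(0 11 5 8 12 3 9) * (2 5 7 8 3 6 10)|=11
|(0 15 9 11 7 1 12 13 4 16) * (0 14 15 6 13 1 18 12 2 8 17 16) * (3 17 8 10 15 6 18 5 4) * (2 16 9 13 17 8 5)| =|(0 18 12 1 16 14 6 17 9 11 7 2 10 15 13 3 8 5 4)| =19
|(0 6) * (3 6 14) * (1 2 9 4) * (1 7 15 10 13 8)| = |(0 14 3 6)(1 2 9 4 7 15 10 13 8)| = 36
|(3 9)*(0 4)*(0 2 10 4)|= |(2 10 4)(3 9)|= 6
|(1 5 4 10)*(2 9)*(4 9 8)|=|(1 5 9 2 8 4 10)|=7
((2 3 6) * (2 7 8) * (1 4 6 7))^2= (1 6 4)(2 7)(3 8)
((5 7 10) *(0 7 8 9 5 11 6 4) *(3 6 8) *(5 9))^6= (0 3 11)(4 5 10)(6 8 7)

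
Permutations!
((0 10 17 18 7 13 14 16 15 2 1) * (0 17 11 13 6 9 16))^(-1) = (0 14 13 11 10)(1 2 15 16 9 6 7 18 17)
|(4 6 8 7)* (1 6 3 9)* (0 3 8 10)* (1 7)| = |(0 3 9 7 4 8 1 6 10)| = 9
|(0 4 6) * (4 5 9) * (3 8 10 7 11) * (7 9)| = 10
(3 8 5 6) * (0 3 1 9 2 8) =(0 3)(1 9 2 8 5 6) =[3, 9, 8, 0, 4, 6, 1, 7, 5, 2]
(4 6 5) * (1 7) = (1 7)(4 6 5) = [0, 7, 2, 3, 6, 4, 5, 1]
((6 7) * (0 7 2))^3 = (0 2 6 7)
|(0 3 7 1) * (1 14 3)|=6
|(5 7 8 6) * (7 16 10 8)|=5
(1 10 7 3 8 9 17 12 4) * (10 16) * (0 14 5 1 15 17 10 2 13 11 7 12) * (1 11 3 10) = [14, 16, 13, 8, 15, 11, 6, 10, 9, 1, 12, 7, 4, 3, 5, 17, 2, 0] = (0 14 5 11 7 10 12 4 15 17)(1 16 2 13 3 8 9)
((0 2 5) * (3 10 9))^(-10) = ((0 2 5)(3 10 9))^(-10) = (0 5 2)(3 9 10)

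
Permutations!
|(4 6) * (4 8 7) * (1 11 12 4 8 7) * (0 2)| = |(0 2)(1 11 12 4 6 7 8)| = 14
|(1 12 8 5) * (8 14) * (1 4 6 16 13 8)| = |(1 12 14)(4 6 16 13 8 5)| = 6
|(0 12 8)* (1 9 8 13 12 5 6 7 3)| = |(0 5 6 7 3 1 9 8)(12 13)| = 8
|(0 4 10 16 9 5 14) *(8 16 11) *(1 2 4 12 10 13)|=36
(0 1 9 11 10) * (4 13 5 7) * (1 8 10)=(0 8 10)(1 9 11)(4 13 5 7)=[8, 9, 2, 3, 13, 7, 6, 4, 10, 11, 0, 1, 12, 5]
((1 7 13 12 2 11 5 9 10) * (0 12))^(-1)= ((0 12 2 11 5 9 10 1 7 13))^(-1)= (0 13 7 1 10 9 5 11 2 12)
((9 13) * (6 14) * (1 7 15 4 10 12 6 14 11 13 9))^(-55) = ((1 7 15 4 10 12 6 11 13))^(-55) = (1 13 11 6 12 10 4 15 7)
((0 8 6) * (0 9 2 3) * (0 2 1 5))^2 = (0 6 1)(5 8 9)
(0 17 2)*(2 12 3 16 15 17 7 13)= [7, 1, 0, 16, 4, 5, 6, 13, 8, 9, 10, 11, 3, 2, 14, 17, 15, 12]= (0 7 13 2)(3 16 15 17 12)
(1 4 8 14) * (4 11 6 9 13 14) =[0, 11, 2, 3, 8, 5, 9, 7, 4, 13, 10, 6, 12, 14, 1] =(1 11 6 9 13 14)(4 8)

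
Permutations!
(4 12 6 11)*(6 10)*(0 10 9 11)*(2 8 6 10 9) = [9, 1, 8, 3, 12, 5, 0, 7, 6, 11, 10, 4, 2] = (0 9 11 4 12 2 8 6)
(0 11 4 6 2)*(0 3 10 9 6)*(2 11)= [2, 1, 3, 10, 0, 5, 11, 7, 8, 6, 9, 4]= (0 2 3 10 9 6 11 4)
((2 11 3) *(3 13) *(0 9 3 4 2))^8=(13)(0 3 9)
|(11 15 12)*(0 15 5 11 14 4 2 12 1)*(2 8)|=30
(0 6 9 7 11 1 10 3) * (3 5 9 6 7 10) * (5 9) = (0 7 11 1 3)(9 10) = [7, 3, 2, 0, 4, 5, 6, 11, 8, 10, 9, 1]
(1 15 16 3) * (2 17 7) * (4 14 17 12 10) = [0, 15, 12, 1, 14, 5, 6, 2, 8, 9, 4, 11, 10, 13, 17, 16, 3, 7] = (1 15 16 3)(2 12 10 4 14 17 7)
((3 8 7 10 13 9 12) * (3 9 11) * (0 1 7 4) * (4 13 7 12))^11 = (0 1 12 9 4)(3 11 13 8)(7 10)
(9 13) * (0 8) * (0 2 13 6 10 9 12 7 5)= (0 8 2 13 12 7 5)(6 10 9)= [8, 1, 13, 3, 4, 0, 10, 5, 2, 6, 9, 11, 7, 12]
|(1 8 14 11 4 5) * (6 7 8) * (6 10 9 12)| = 11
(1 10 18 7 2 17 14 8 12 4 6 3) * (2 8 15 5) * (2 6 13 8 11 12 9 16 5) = (1 10 18 7 11 12 4 13 8 9 16 5 6 3)(2 17 14 15) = [0, 10, 17, 1, 13, 6, 3, 11, 9, 16, 18, 12, 4, 8, 15, 2, 5, 14, 7]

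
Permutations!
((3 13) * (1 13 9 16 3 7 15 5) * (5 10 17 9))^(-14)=((1 13 7 15 10 17 9 16 3 5))^(-14)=(1 9 7 3 10)(5 17 13 16 15)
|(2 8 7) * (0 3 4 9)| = |(0 3 4 9)(2 8 7)| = 12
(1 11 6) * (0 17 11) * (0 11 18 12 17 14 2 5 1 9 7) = (0 14 2 5 1 11 6 9 7)(12 17 18) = [14, 11, 5, 3, 4, 1, 9, 0, 8, 7, 10, 6, 17, 13, 2, 15, 16, 18, 12]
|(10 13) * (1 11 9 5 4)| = |(1 11 9 5 4)(10 13)| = 10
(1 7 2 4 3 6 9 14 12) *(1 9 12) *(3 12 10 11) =[0, 7, 4, 6, 12, 5, 10, 2, 8, 14, 11, 3, 9, 13, 1] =(1 7 2 4 12 9 14)(3 6 10 11)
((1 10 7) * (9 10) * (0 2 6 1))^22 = (0 2 6 1 9 10 7)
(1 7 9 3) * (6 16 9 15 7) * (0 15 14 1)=(0 15 7 14 1 6 16 9 3)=[15, 6, 2, 0, 4, 5, 16, 14, 8, 3, 10, 11, 12, 13, 1, 7, 9]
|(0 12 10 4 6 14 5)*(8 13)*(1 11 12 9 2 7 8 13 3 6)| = 45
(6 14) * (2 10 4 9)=(2 10 4 9)(6 14)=[0, 1, 10, 3, 9, 5, 14, 7, 8, 2, 4, 11, 12, 13, 6]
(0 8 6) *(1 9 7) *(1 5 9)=[8, 1, 2, 3, 4, 9, 0, 5, 6, 7]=(0 8 6)(5 9 7)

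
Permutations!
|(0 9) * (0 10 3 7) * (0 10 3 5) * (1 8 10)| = |(0 9 3 7 1 8 10 5)| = 8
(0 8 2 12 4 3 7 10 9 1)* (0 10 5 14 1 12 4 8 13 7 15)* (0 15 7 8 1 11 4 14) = (15)(0 13 8 2 14 11 4 3 7 5)(1 10 9 12) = [13, 10, 14, 7, 3, 0, 6, 5, 2, 12, 9, 4, 1, 8, 11, 15]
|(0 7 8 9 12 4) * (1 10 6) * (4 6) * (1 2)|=10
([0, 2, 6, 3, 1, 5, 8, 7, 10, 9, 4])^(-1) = (1 4 10 8 6 2)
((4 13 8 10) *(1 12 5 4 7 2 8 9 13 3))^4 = ((1 12 5 4 3)(2 8 10 7)(9 13))^4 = (13)(1 3 4 5 12)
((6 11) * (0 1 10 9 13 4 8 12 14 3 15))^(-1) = (0 15 3 14 12 8 4 13 9 10 1)(6 11)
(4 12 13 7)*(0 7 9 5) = (0 7 4 12 13 9 5) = [7, 1, 2, 3, 12, 0, 6, 4, 8, 5, 10, 11, 13, 9]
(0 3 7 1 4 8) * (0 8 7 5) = (8)(0 3 5)(1 4 7) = [3, 4, 2, 5, 7, 0, 6, 1, 8]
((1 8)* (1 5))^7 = ((1 8 5))^7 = (1 8 5)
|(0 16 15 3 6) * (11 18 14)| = |(0 16 15 3 6)(11 18 14)| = 15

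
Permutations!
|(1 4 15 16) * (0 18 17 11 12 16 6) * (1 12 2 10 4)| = 18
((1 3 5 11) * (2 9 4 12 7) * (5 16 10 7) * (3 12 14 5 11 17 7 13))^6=(2 7 17 5 14 4 9)(3 10)(13 16)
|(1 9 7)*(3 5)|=6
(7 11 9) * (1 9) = [0, 9, 2, 3, 4, 5, 6, 11, 8, 7, 10, 1] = (1 9 7 11)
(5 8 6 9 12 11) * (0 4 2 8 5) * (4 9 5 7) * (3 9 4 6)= (0 4 2 8 3 9 12 11)(5 7 6)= [4, 1, 8, 9, 2, 7, 5, 6, 3, 12, 10, 0, 11]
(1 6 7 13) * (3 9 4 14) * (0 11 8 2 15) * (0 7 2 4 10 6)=(0 11 8 4 14 3 9 10 6 2 15 7 13 1)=[11, 0, 15, 9, 14, 5, 2, 13, 4, 10, 6, 8, 12, 1, 3, 7]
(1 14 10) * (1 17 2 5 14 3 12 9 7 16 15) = (1 3 12 9 7 16 15)(2 5 14 10 17) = [0, 3, 5, 12, 4, 14, 6, 16, 8, 7, 17, 11, 9, 13, 10, 1, 15, 2]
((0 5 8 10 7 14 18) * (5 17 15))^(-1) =(0 18 14 7 10 8 5 15 17)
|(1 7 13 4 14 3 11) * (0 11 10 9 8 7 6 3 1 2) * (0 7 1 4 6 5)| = 12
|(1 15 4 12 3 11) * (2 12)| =|(1 15 4 2 12 3 11)| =7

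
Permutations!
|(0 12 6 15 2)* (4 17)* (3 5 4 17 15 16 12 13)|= |(17)(0 13 3 5 4 15 2)(6 16 12)|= 21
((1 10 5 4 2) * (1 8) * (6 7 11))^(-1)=((1 10 5 4 2 8)(6 7 11))^(-1)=(1 8 2 4 5 10)(6 11 7)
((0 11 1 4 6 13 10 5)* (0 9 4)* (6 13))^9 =(4 9 5 10 13)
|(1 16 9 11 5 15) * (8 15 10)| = 8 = |(1 16 9 11 5 10 8 15)|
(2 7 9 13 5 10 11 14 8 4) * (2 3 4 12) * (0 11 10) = (0 11 14 8 12 2 7 9 13 5)(3 4) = [11, 1, 7, 4, 3, 0, 6, 9, 12, 13, 10, 14, 2, 5, 8]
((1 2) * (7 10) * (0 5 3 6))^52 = ((0 5 3 6)(1 2)(7 10))^52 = (10)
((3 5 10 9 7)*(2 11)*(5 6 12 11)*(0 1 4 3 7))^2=(0 4 6 11 5 9 1 3 12 2 10)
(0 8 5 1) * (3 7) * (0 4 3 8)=(1 4 3 7 8 5)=[0, 4, 2, 7, 3, 1, 6, 8, 5]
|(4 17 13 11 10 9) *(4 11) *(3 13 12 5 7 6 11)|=|(3 13 4 17 12 5 7 6 11 10 9)|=11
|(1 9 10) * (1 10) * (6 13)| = |(1 9)(6 13)| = 2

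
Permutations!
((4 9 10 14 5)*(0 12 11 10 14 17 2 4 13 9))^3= ((0 12 11 10 17 2 4)(5 13 9 14))^3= (0 10 4 11 2 12 17)(5 14 9 13)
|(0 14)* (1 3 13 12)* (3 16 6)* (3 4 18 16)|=|(0 14)(1 3 13 12)(4 18 16 6)|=4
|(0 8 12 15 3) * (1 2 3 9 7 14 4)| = |(0 8 12 15 9 7 14 4 1 2 3)| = 11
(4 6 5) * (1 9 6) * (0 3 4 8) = [3, 9, 2, 4, 1, 8, 5, 7, 0, 6] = (0 3 4 1 9 6 5 8)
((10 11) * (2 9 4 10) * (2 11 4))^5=((11)(2 9)(4 10))^5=(11)(2 9)(4 10)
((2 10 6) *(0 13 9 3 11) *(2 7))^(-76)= (0 11 3 9 13)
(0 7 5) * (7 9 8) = (0 9 8 7 5) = [9, 1, 2, 3, 4, 0, 6, 5, 7, 8]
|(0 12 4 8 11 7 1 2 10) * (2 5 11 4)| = 4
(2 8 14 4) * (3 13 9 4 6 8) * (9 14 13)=(2 3 9 4)(6 8 13 14)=[0, 1, 3, 9, 2, 5, 8, 7, 13, 4, 10, 11, 12, 14, 6]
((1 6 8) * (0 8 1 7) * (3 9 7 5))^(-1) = ((0 8 5 3 9 7)(1 6))^(-1) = (0 7 9 3 5 8)(1 6)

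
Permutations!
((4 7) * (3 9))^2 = (9)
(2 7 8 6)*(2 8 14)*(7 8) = [0, 1, 8, 3, 4, 5, 7, 14, 6, 9, 10, 11, 12, 13, 2] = (2 8 6 7 14)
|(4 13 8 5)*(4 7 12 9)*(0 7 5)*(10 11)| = |(0 7 12 9 4 13 8)(10 11)| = 14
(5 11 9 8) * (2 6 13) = (2 6 13)(5 11 9 8) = [0, 1, 6, 3, 4, 11, 13, 7, 5, 8, 10, 9, 12, 2]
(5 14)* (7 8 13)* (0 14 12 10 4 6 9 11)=(0 14 5 12 10 4 6 9 11)(7 8 13)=[14, 1, 2, 3, 6, 12, 9, 8, 13, 11, 4, 0, 10, 7, 5]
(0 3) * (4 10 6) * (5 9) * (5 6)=(0 3)(4 10 5 9 6)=[3, 1, 2, 0, 10, 9, 4, 7, 8, 6, 5]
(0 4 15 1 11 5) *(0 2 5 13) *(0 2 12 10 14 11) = (0 4 15 1)(2 5 12 10 14 11 13) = [4, 0, 5, 3, 15, 12, 6, 7, 8, 9, 14, 13, 10, 2, 11, 1]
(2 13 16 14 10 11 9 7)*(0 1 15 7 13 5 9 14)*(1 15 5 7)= (0 15 1 5 9 13 16)(2 7)(10 11 14)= [15, 5, 7, 3, 4, 9, 6, 2, 8, 13, 11, 14, 12, 16, 10, 1, 0]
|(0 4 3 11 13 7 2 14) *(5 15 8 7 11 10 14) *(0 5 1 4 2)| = 22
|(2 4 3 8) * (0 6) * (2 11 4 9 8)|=|(0 6)(2 9 8 11 4 3)|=6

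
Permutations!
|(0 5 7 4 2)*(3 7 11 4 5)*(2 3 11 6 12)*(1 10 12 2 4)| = |(0 11 1 10 12 4 3 7 5 6 2)| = 11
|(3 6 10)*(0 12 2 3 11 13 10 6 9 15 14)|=|(0 12 2 3 9 15 14)(10 11 13)|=21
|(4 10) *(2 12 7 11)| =4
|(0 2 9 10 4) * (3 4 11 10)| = 10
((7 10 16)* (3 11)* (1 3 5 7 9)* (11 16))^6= (1 16)(3 9)(5 10)(7 11)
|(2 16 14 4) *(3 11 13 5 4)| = 8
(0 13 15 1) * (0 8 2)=(0 13 15 1 8 2)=[13, 8, 0, 3, 4, 5, 6, 7, 2, 9, 10, 11, 12, 15, 14, 1]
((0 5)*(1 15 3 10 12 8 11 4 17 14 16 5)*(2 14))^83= ((0 1 15 3 10 12 8 11 4 17 2 14 16 5))^83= (0 5 16 14 2 17 4 11 8 12 10 3 15 1)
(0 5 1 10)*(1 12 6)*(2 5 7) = (0 7 2 5 12 6 1 10) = [7, 10, 5, 3, 4, 12, 1, 2, 8, 9, 0, 11, 6]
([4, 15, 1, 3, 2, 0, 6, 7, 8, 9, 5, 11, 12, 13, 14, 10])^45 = (0 1 5 2 10 4 15)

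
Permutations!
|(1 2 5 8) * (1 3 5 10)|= |(1 2 10)(3 5 8)|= 3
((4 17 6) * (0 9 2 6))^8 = (0 2 4)(6 17 9) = ((0 9 2 6 4 17))^8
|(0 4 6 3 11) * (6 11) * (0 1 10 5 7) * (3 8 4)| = 10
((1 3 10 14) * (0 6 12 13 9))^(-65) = (1 14 10 3)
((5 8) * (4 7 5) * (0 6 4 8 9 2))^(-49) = ((0 6 4 7 5 9 2))^(-49) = (9)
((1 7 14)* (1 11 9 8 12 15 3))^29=(1 14 9 12 3 7 11 8 15)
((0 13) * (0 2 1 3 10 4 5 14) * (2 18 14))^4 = (18)(1 5 10)(2 4 3)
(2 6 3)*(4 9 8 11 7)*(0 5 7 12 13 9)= (0 5 7 4)(2 6 3)(8 11 12 13 9)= [5, 1, 6, 2, 0, 7, 3, 4, 11, 8, 10, 12, 13, 9]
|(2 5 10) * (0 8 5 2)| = 4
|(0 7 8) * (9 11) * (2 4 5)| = 6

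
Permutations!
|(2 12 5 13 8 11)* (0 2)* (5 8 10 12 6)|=|(0 2 6 5 13 10 12 8 11)|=9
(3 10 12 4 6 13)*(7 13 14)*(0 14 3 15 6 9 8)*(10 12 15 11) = (0 14 7 13 11 10 15 6 3 12 4 9 8) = [14, 1, 2, 12, 9, 5, 3, 13, 0, 8, 15, 10, 4, 11, 7, 6]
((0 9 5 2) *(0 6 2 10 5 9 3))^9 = ((0 3)(2 6)(5 10))^9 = (0 3)(2 6)(5 10)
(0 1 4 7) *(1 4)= (0 4 7)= [4, 1, 2, 3, 7, 5, 6, 0]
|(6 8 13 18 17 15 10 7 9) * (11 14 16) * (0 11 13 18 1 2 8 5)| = 16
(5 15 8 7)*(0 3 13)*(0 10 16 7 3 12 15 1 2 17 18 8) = [12, 2, 17, 13, 4, 1, 6, 5, 3, 9, 16, 11, 15, 10, 14, 0, 7, 18, 8] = (0 12 15)(1 2 17 18 8 3 13 10 16 7 5)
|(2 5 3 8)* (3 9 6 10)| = 7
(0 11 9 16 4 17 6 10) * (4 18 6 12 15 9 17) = [11, 1, 2, 3, 4, 5, 10, 7, 8, 16, 0, 17, 15, 13, 14, 9, 18, 12, 6] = (0 11 17 12 15 9 16 18 6 10)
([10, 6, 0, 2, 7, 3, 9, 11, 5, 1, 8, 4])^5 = [2, 9, 3, 5, 11, 8, 1, 4, 10, 6, 0, 7]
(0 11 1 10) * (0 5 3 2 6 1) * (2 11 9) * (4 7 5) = (0 9 2 6 1 10 4 7 5 3 11) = [9, 10, 6, 11, 7, 3, 1, 5, 8, 2, 4, 0]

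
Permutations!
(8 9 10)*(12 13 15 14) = (8 9 10)(12 13 15 14) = [0, 1, 2, 3, 4, 5, 6, 7, 9, 10, 8, 11, 13, 15, 12, 14]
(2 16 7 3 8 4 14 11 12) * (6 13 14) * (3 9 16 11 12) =(2 11 3 8 4 6 13 14 12)(7 9 16) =[0, 1, 11, 8, 6, 5, 13, 9, 4, 16, 10, 3, 2, 14, 12, 15, 7]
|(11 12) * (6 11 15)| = |(6 11 12 15)| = 4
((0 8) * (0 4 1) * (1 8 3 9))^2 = (0 9)(1 3) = ((0 3 9 1)(4 8))^2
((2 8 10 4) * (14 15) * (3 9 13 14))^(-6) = (2 10)(3 15 14 13 9)(4 8)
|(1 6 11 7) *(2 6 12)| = 6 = |(1 12 2 6 11 7)|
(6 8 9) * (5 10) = (5 10)(6 8 9) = [0, 1, 2, 3, 4, 10, 8, 7, 9, 6, 5]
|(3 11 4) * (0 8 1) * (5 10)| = 6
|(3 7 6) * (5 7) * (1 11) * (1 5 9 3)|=10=|(1 11 5 7 6)(3 9)|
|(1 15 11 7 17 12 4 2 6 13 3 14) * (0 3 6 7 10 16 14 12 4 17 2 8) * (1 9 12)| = 26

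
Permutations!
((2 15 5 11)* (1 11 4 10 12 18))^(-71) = ((1 11 2 15 5 4 10 12 18))^(-71) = (1 11 2 15 5 4 10 12 18)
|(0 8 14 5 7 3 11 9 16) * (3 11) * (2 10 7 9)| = |(0 8 14 5 9 16)(2 10 7 11)| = 12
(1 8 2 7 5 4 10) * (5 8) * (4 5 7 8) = [0, 7, 8, 3, 10, 5, 6, 4, 2, 9, 1] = (1 7 4 10)(2 8)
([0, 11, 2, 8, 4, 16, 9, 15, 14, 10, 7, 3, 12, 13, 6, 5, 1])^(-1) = (1 16 5 15 7 10 9 6 14 8 3 11)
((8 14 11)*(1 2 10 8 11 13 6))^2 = (1 10 14 6 2 8 13)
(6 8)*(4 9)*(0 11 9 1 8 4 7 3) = (0 11 9 7 3)(1 8 6 4) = [11, 8, 2, 0, 1, 5, 4, 3, 6, 7, 10, 9]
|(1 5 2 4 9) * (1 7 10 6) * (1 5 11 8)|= |(1 11 8)(2 4 9 7 10 6 5)|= 21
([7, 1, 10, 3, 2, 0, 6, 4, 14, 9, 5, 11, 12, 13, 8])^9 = (0 2)(4 5)(7 10)(8 14)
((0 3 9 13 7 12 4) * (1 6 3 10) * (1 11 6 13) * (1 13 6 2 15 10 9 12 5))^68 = ((0 9 13 7 5 1 6 3 12 4)(2 15 10 11))^68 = (15)(0 12 6 5 13)(1 7 9 4 3)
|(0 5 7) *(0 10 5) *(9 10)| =4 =|(5 7 9 10)|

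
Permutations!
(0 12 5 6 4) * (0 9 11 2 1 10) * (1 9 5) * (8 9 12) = (0 8 9 11 2 12 1 10)(4 5 6) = [8, 10, 12, 3, 5, 6, 4, 7, 9, 11, 0, 2, 1]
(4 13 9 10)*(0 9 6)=(0 9 10 4 13 6)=[9, 1, 2, 3, 13, 5, 0, 7, 8, 10, 4, 11, 12, 6]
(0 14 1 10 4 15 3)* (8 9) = [14, 10, 2, 0, 15, 5, 6, 7, 9, 8, 4, 11, 12, 13, 1, 3] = (0 14 1 10 4 15 3)(8 9)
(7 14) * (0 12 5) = (0 12 5)(7 14) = [12, 1, 2, 3, 4, 0, 6, 14, 8, 9, 10, 11, 5, 13, 7]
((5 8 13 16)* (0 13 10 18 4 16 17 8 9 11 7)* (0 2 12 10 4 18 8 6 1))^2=(18)(0 17 1 13 6)(2 10 4 5 11)(7 12 8 16 9)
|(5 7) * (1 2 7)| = 4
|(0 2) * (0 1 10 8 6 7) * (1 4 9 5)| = |(0 2 4 9 5 1 10 8 6 7)| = 10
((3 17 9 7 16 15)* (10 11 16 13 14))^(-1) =((3 17 9 7 13 14 10 11 16 15))^(-1) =(3 15 16 11 10 14 13 7 9 17)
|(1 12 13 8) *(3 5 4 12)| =|(1 3 5 4 12 13 8)| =7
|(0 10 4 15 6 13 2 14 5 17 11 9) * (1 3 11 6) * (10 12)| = |(0 12 10 4 15 1 3 11 9)(2 14 5 17 6 13)| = 18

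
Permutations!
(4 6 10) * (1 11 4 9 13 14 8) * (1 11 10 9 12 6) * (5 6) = (1 10 12 5 6 9 13 14 8 11 4) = [0, 10, 2, 3, 1, 6, 9, 7, 11, 13, 12, 4, 5, 14, 8]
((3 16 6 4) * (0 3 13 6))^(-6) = ((0 3 16)(4 13 6))^(-6) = (16)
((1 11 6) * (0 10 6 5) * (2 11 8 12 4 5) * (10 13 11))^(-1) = ((0 13 11 2 10 6 1 8 12 4 5))^(-1) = (0 5 4 12 8 1 6 10 2 11 13)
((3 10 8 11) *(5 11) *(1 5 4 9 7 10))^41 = ((1 5 11 3)(4 9 7 10 8))^41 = (1 5 11 3)(4 9 7 10 8)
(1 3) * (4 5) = (1 3)(4 5) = [0, 3, 2, 1, 5, 4]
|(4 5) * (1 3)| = |(1 3)(4 5)| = 2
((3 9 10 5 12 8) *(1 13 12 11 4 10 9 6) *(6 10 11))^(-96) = (13)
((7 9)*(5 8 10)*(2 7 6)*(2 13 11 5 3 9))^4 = ((2 7)(3 9 6 13 11 5 8 10))^4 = (3 11)(5 9)(6 8)(10 13)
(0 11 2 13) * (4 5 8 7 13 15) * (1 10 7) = (0 11 2 15 4 5 8 1 10 7 13) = [11, 10, 15, 3, 5, 8, 6, 13, 1, 9, 7, 2, 12, 0, 14, 4]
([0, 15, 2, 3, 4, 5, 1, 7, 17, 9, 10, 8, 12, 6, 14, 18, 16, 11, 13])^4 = (1 6 13 18 15)(8 17 11)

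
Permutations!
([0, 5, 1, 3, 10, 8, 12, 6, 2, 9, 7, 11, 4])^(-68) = (4 7 12 10 6)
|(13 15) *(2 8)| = |(2 8)(13 15)| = 2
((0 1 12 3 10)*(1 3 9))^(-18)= ((0 3 10)(1 12 9))^(-18)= (12)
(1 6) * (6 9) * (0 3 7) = (0 3 7)(1 9 6) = [3, 9, 2, 7, 4, 5, 1, 0, 8, 6]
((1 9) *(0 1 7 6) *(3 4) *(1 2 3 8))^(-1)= (0 6 7 9 1 8 4 3 2)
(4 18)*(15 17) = (4 18)(15 17) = [0, 1, 2, 3, 18, 5, 6, 7, 8, 9, 10, 11, 12, 13, 14, 17, 16, 15, 4]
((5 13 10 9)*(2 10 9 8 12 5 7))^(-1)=((2 10 8 12 5 13 9 7))^(-1)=(2 7 9 13 5 12 8 10)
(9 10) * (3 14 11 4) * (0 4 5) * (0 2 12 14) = (0 4 3)(2 12 14 11 5)(9 10) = [4, 1, 12, 0, 3, 2, 6, 7, 8, 10, 9, 5, 14, 13, 11]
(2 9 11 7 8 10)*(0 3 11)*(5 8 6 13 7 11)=(0 3 5 8 10 2 9)(6 13 7)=[3, 1, 9, 5, 4, 8, 13, 6, 10, 0, 2, 11, 12, 7]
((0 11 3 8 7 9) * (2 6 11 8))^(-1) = ((0 8 7 9)(2 6 11 3))^(-1) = (0 9 7 8)(2 3 11 6)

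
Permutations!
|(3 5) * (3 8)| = |(3 5 8)| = 3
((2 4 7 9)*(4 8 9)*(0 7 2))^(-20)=((0 7 4 2 8 9))^(-20)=(0 8 4)(2 7 9)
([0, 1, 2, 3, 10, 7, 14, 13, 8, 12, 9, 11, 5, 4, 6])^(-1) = [0, 1, 2, 3, 13, 12, 14, 5, 8, 10, 4, 11, 9, 7, 6]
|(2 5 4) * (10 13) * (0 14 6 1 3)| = 30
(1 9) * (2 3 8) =(1 9)(2 3 8) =[0, 9, 3, 8, 4, 5, 6, 7, 2, 1]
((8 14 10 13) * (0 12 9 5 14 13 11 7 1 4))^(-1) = ((0 12 9 5 14 10 11 7 1 4)(8 13))^(-1) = (0 4 1 7 11 10 14 5 9 12)(8 13)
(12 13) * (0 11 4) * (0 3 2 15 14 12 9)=(0 11 4 3 2 15 14 12 13 9)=[11, 1, 15, 2, 3, 5, 6, 7, 8, 0, 10, 4, 13, 9, 12, 14]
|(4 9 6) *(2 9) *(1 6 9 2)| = 3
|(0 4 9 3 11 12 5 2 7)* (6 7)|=|(0 4 9 3 11 12 5 2 6 7)|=10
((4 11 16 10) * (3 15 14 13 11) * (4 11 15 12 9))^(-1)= ((3 12 9 4)(10 11 16)(13 15 14))^(-1)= (3 4 9 12)(10 16 11)(13 14 15)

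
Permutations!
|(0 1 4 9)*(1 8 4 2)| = |(0 8 4 9)(1 2)| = 4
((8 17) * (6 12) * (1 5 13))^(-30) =(17)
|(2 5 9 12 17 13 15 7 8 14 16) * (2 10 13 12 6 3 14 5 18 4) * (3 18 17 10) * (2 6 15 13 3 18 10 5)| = 56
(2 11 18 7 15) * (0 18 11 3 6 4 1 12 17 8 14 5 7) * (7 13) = [18, 12, 3, 6, 1, 13, 4, 15, 14, 9, 10, 11, 17, 7, 5, 2, 16, 8, 0] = (0 18)(1 12 17 8 14 5 13 7 15 2 3 6 4)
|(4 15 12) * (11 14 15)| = 5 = |(4 11 14 15 12)|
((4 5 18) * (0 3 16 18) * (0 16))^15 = ((0 3)(4 5 16 18))^15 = (0 3)(4 18 16 5)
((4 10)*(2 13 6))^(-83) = ((2 13 6)(4 10))^(-83) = (2 13 6)(4 10)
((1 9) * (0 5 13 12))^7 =(0 12 13 5)(1 9)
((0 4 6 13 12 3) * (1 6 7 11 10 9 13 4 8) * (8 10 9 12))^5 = ((0 10 12 3)(1 6 4 7 11 9 13 8))^5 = (0 10 12 3)(1 9 4 8 11 6 13 7)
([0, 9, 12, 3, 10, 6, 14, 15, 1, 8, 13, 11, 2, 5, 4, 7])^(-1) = (1 8 9)(2 12)(4 14 6 5 13 10)(7 15)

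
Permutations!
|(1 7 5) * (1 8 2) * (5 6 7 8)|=6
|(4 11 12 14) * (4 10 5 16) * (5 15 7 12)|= 20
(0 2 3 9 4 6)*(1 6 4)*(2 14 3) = (0 14 3 9 1 6) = [14, 6, 2, 9, 4, 5, 0, 7, 8, 1, 10, 11, 12, 13, 3]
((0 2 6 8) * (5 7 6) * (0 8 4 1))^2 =(8)(0 5 6 1 2 7 4)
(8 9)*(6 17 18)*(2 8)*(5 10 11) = [0, 1, 8, 3, 4, 10, 17, 7, 9, 2, 11, 5, 12, 13, 14, 15, 16, 18, 6] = (2 8 9)(5 10 11)(6 17 18)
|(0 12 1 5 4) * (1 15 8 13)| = 8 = |(0 12 15 8 13 1 5 4)|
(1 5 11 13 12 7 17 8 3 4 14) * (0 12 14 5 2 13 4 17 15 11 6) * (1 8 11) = [12, 2, 13, 17, 5, 6, 0, 15, 3, 9, 10, 4, 7, 14, 8, 1, 16, 11] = (0 12 7 15 1 2 13 14 8 3 17 11 4 5 6)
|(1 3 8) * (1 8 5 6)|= 4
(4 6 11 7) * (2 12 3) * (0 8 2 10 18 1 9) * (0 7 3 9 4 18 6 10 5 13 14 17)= (0 8 2 12 9 7 18 1 4 10 6 11 3 5 13 14 17)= [8, 4, 12, 5, 10, 13, 11, 18, 2, 7, 6, 3, 9, 14, 17, 15, 16, 0, 1]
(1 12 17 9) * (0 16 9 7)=(0 16 9 1 12 17 7)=[16, 12, 2, 3, 4, 5, 6, 0, 8, 1, 10, 11, 17, 13, 14, 15, 9, 7]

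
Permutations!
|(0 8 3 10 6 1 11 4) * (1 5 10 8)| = 12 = |(0 1 11 4)(3 8)(5 10 6)|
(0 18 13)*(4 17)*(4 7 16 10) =(0 18 13)(4 17 7 16 10) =[18, 1, 2, 3, 17, 5, 6, 16, 8, 9, 4, 11, 12, 0, 14, 15, 10, 7, 13]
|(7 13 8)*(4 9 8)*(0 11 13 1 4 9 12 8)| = |(0 11 13 9)(1 4 12 8 7)| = 20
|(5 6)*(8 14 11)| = |(5 6)(8 14 11)| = 6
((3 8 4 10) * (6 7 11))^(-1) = (3 10 4 8)(6 11 7)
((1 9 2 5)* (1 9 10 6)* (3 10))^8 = (10)(2 9 5) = ((1 3 10 6)(2 5 9))^8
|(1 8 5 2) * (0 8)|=5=|(0 8 5 2 1)|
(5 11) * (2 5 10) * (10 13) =(2 5 11 13 10) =[0, 1, 5, 3, 4, 11, 6, 7, 8, 9, 2, 13, 12, 10]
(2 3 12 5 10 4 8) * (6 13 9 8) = [0, 1, 3, 12, 6, 10, 13, 7, 2, 8, 4, 11, 5, 9] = (2 3 12 5 10 4 6 13 9 8)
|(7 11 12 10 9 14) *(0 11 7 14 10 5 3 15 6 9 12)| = |(0 11)(3 15 6 9 10 12 5)| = 14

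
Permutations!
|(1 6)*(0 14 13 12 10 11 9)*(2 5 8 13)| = |(0 14 2 5 8 13 12 10 11 9)(1 6)| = 10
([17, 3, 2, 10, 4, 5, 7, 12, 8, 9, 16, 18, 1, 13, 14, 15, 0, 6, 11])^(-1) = [16, 12, 2, 1, 4, 5, 17, 6, 8, 9, 3, 18, 7, 13, 14, 15, 10, 0, 11]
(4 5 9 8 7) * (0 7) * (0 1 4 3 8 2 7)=(1 4 5 9 2 7 3 8)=[0, 4, 7, 8, 5, 9, 6, 3, 1, 2]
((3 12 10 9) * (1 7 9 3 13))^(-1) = (1 13 9 7)(3 10 12)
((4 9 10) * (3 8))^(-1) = (3 8)(4 10 9)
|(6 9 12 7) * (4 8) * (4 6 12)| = 4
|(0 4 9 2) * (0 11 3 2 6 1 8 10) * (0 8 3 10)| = 10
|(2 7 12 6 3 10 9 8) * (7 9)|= |(2 9 8)(3 10 7 12 6)|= 15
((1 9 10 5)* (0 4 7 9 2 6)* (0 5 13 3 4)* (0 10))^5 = ((0 10 13 3 4 7 9)(1 2 6 5))^5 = (0 7 3 10 9 4 13)(1 2 6 5)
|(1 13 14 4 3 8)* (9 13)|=|(1 9 13 14 4 3 8)|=7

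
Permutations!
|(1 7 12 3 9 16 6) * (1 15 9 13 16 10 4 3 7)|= 8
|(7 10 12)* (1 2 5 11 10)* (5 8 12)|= 15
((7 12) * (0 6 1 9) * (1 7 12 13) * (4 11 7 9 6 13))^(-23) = (0 1 9 13 6)(4 11 7)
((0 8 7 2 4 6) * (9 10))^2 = ((0 8 7 2 4 6)(9 10))^2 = (10)(0 7 4)(2 6 8)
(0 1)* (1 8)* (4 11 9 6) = (0 8 1)(4 11 9 6) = [8, 0, 2, 3, 11, 5, 4, 7, 1, 6, 10, 9]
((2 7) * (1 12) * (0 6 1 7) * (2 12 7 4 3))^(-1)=((0 6 1 7 12 4 3 2))^(-1)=(0 2 3 4 12 7 1 6)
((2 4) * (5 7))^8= ((2 4)(5 7))^8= (7)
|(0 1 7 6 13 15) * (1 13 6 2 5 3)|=15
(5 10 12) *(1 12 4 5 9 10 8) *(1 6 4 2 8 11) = (1 12 9 10 2 8 6 4 5 11) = [0, 12, 8, 3, 5, 11, 4, 7, 6, 10, 2, 1, 9]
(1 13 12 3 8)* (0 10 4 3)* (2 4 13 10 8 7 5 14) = (0 8 1 10 13 12)(2 4 3 7 5 14) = [8, 10, 4, 7, 3, 14, 6, 5, 1, 9, 13, 11, 0, 12, 2]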